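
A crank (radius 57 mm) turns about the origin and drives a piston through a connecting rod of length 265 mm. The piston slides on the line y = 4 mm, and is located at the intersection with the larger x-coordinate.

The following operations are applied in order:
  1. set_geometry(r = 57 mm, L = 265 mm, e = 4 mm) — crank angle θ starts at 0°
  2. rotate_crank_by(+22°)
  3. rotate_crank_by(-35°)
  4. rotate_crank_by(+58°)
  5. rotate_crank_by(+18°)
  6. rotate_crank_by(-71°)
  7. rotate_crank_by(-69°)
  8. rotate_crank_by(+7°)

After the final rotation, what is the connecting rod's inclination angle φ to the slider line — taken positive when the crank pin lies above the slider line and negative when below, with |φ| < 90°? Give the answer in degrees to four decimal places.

set_geometry: r = 57 mm, L = 265 mm, e = 4 mm; θ ← 0°
rotate_crank_by(+22°): θ ← 0° +22° = 22°
rotate_crank_by(-35°): θ ← 22° -35° = -13°
rotate_crank_by(+58°): θ ← -13° +58° = 45°
rotate_crank_by(+18°): θ ← 45° +18° = 63°
rotate_crank_by(-71°): θ ← 63° -71° = -8°
rotate_crank_by(-69°): θ ← -8° -69° = -77°
rotate_crank_by(+7°): θ ← -77° +7° = -70°
crank pin P = (r cos θ, r sin θ) = (19.495148, -53.562479)
h = r sin θ − e = -53.562479 − 4 = -57.562479
sin φ = h / L = -57.562479 / 265 = -0.21721690
φ = arcsin(-0.21721690) = -12.545621°

-12.5456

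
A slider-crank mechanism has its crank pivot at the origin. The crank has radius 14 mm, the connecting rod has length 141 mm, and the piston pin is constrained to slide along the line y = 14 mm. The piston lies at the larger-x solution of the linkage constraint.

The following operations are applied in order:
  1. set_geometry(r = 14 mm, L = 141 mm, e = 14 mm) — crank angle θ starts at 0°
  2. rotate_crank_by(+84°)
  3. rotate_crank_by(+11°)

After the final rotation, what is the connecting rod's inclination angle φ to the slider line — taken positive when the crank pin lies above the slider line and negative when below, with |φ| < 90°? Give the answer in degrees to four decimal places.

set_geometry: r = 14 mm, L = 141 mm, e = 14 mm; θ ← 0°
rotate_crank_by(+84°): θ ← 0° +84° = 84°
rotate_crank_by(+11°): θ ← 84° +11° = 95°
crank pin P = (r cos θ, r sin θ) = (-1.220180, 13.946726)
h = r sin θ − e = 13.946726 − 14 = -0.053274
sin φ = h / L = -0.053274 / 141 = -0.00037783
φ = arcsin(-0.00037783) = -0.021648°

-0.0216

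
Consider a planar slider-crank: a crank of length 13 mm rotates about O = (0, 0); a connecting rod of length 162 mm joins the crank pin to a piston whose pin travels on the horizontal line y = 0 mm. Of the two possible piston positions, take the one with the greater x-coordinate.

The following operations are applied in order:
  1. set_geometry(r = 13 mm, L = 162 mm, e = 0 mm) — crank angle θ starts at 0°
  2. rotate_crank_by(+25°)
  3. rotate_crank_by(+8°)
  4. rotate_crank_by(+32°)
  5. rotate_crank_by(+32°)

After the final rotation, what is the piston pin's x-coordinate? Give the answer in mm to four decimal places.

set_geometry: r = 13 mm, L = 162 mm, e = 0 mm; θ ← 0°
rotate_crank_by(+25°): θ ← 0° +25° = 25°
rotate_crank_by(+8°): θ ← 25° +8° = 33°
rotate_crank_by(+32°): θ ← 33° +32° = 65°
rotate_crank_by(+32°): θ ← 65° +32° = 97°
crank pin P = (r cos θ, r sin θ) = (-1.584301, 12.903100)
h = r sin θ − e = 12.903100 − 0 = 12.903100
x = r cos θ + √(L² − h²) = -1.584301 + √(26244.0 − 166.4900) = -1.584301 + 161.485324 = 159.901023

159.9010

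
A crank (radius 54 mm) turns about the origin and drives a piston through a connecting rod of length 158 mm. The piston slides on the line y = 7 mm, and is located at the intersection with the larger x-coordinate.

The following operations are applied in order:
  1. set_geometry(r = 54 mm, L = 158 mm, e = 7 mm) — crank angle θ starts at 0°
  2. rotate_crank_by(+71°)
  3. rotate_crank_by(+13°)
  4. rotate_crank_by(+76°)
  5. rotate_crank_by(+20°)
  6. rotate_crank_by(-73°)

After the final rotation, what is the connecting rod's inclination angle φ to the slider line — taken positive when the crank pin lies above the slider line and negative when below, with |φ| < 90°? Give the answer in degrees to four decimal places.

set_geometry: r = 54 mm, L = 158 mm, e = 7 mm; θ ← 0°
rotate_crank_by(+71°): θ ← 0° +71° = 71°
rotate_crank_by(+13°): θ ← 71° +13° = 84°
rotate_crank_by(+76°): θ ← 84° +76° = 160°
rotate_crank_by(+20°): θ ← 160° +20° = 180°
rotate_crank_by(-73°): θ ← 180° -73° = 107°
crank pin P = (r cos θ, r sin θ) = (-15.788072, 51.640457)
h = r sin θ − e = 51.640457 − 7 = 44.640457
sin φ = h / L = 44.640457 / 158 = 0.28253454
φ = arcsin(0.28253454) = 16.411532°

16.4115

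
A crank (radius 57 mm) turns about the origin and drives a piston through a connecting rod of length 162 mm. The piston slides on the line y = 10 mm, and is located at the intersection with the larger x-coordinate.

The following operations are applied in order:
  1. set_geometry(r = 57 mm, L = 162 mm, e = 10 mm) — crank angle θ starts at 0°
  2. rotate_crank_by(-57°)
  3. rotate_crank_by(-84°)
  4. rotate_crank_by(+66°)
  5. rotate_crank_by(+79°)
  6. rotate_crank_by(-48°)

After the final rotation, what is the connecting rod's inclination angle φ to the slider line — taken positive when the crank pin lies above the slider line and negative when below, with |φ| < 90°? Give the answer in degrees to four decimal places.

set_geometry: r = 57 mm, L = 162 mm, e = 10 mm; θ ← 0°
rotate_crank_by(-57°): θ ← 0° -57° = -57°
rotate_crank_by(-84°): θ ← -57° -84° = -141°
rotate_crank_by(+66°): θ ← -141° +66° = -75°
rotate_crank_by(+79°): θ ← -75° +79° = 4°
rotate_crank_by(-48°): θ ← 4° -48° = -44°
crank pin P = (r cos θ, r sin θ) = (41.002369, -39.595527)
h = r sin θ − e = -39.595527 − 10 = -49.595527
sin φ = h / L = -49.595527 / 162 = -0.30614523
φ = arcsin(-0.30614523) = -17.827077°

-17.8271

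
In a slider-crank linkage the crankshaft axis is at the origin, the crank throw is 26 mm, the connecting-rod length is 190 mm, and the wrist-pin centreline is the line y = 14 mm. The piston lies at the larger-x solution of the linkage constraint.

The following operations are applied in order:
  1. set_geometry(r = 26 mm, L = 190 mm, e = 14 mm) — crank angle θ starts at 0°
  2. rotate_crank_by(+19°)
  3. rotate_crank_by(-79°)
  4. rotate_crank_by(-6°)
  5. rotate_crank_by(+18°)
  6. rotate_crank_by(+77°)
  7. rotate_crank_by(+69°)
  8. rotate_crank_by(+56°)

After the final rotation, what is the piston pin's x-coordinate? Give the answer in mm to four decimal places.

166.6135

set_geometry: r = 26 mm, L = 190 mm, e = 14 mm; θ ← 0°
rotate_crank_by(+19°): θ ← 0° +19° = 19°
rotate_crank_by(-79°): θ ← 19° -79° = -60°
rotate_crank_by(-6°): θ ← -60° -6° = -66°
rotate_crank_by(+18°): θ ← -66° +18° = -48°
rotate_crank_by(+77°): θ ← -48° +77° = 29°
rotate_crank_by(+69°): θ ← 29° +69° = 98°
rotate_crank_by(+56°): θ ← 98° +56° = 154°
crank pin P = (r cos θ, r sin θ) = (-23.368645, 11.397650)
h = r sin θ − e = 11.397650 − 14 = -2.602350
x = r cos θ + √(L² − h²) = -23.368645 + √(36100.0 − 6.7722) = -23.368645 + 189.982178 = 166.613532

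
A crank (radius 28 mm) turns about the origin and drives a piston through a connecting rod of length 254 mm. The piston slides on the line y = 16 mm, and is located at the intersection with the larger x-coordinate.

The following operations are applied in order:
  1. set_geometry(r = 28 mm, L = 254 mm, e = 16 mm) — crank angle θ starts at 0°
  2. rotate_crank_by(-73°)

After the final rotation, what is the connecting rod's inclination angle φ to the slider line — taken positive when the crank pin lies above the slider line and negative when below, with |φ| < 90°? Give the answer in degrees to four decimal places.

set_geometry: r = 28 mm, L = 254 mm, e = 16 mm; θ ← 0°
rotate_crank_by(-73°): θ ← 0° -73° = -73°
crank pin P = (r cos θ, r sin θ) = (8.186408, -26.776533)
h = r sin θ − e = -26.776533 − 16 = -42.776533
sin φ = h / L = -42.776533 / 254 = -0.16841155
φ = arcsin(-0.16841155) = -9.695476°

-9.6955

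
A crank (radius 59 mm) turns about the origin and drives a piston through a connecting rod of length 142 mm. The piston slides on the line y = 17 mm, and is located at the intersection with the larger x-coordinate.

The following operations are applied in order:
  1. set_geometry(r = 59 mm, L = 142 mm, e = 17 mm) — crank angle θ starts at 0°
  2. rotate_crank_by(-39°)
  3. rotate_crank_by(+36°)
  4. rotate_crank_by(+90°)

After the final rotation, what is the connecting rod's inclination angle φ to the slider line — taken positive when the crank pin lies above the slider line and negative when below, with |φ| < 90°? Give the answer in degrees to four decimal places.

17.1698

set_geometry: r = 59 mm, L = 142 mm, e = 17 mm; θ ← 0°
rotate_crank_by(-39°): θ ← 0° -39° = -39°
rotate_crank_by(+36°): θ ← -39° +36° = -3°
rotate_crank_by(+90°): θ ← -3° +90° = 87°
crank pin P = (r cos θ, r sin θ) = (3.087821, 58.919143)
h = r sin θ − e = 58.919143 − 17 = 41.919143
sin φ = h / L = 41.919143 / 142 = 0.29520523
φ = arcsin(0.29520523) = 17.169844°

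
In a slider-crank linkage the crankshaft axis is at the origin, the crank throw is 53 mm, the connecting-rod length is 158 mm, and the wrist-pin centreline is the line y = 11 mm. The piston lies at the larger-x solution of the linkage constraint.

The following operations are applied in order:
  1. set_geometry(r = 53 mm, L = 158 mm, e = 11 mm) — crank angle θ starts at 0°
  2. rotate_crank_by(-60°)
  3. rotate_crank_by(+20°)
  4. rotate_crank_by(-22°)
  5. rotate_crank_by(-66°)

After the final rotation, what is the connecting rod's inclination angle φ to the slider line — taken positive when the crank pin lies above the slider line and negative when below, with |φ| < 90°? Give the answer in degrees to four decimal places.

set_geometry: r = 53 mm, L = 158 mm, e = 11 mm; θ ← 0°
rotate_crank_by(-60°): θ ← 0° -60° = -60°
rotate_crank_by(+20°): θ ← -60° +20° = -40°
rotate_crank_by(-22°): θ ← -40° -22° = -62°
rotate_crank_by(-66°): θ ← -62° -66° = -128°
crank pin P = (r cos θ, r sin θ) = (-32.630058, -41.764570)
h = r sin θ − e = -41.764570 − 11 = -52.764570
sin φ = h / L = -52.764570 / 158 = -0.33395297
φ = arcsin(-0.33395297) = -19.508881°

-19.5089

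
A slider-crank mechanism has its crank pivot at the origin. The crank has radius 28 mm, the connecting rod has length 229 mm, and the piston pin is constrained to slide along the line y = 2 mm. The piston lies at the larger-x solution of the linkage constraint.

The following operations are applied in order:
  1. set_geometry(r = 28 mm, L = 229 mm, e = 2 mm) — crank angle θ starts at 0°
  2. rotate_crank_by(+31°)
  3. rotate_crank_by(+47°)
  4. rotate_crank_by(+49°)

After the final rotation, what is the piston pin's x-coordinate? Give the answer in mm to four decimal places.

set_geometry: r = 28 mm, L = 229 mm, e = 2 mm; θ ← 0°
rotate_crank_by(+31°): θ ← 0° +31° = 31°
rotate_crank_by(+47°): θ ← 31° +47° = 78°
rotate_crank_by(+49°): θ ← 78° +49° = 127°
crank pin P = (r cos θ, r sin θ) = (-16.850821, 22.361794)
h = r sin θ − e = 22.361794 − 2 = 20.361794
x = r cos θ + √(L² − h²) = -16.850821 + √(52441.0 − 414.6027) = -16.850821 + 228.092958 = 211.242137

211.2421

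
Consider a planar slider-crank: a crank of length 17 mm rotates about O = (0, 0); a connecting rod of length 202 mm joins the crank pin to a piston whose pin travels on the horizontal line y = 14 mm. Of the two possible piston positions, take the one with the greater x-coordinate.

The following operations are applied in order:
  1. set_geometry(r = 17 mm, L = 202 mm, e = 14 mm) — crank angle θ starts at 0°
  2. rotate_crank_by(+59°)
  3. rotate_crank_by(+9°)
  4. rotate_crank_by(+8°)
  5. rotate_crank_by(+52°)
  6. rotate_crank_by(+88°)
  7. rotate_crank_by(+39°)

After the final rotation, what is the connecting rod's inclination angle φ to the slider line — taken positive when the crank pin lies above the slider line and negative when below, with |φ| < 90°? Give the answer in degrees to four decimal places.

set_geometry: r = 17 mm, L = 202 mm, e = 14 mm; θ ← 0°
rotate_crank_by(+59°): θ ← 0° +59° = 59°
rotate_crank_by(+9°): θ ← 59° +9° = 68°
rotate_crank_by(+8°): θ ← 68° +8° = 76°
rotate_crank_by(+52°): θ ← 76° +52° = 128°
rotate_crank_by(+88°): θ ← 128° +88° = 216°
rotate_crank_by(+39°): θ ← 216° +39° = 255°
crank pin P = (r cos θ, r sin θ) = (-4.399924, -16.420739)
h = r sin θ − e = -16.420739 − 14 = -30.420739
sin φ = h / L = -30.420739 / 202 = -0.15059772
φ = arcsin(-0.15059772) = -8.661567°

-8.6616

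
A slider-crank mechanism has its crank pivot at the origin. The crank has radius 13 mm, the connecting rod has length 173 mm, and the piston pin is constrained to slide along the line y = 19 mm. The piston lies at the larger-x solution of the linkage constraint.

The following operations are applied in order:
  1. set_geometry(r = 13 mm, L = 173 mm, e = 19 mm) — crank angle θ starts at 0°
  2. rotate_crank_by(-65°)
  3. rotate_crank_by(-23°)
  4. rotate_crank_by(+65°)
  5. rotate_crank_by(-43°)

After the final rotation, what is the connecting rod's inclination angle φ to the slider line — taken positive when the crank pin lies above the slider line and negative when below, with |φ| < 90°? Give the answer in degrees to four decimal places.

-10.2809

set_geometry: r = 13 mm, L = 173 mm, e = 19 mm; θ ← 0°
rotate_crank_by(-65°): θ ← 0° -65° = -65°
rotate_crank_by(-23°): θ ← -65° -23° = -88°
rotate_crank_by(+65°): θ ← -88° +65° = -23°
rotate_crank_by(-43°): θ ← -23° -43° = -66°
crank pin P = (r cos θ, r sin θ) = (5.287576, -11.876091)
h = r sin θ − e = -11.876091 − 19 = -30.876091
sin φ = h / L = -30.876091 / 173 = -0.17847451
φ = arcsin(-0.17847451) = -10.280917°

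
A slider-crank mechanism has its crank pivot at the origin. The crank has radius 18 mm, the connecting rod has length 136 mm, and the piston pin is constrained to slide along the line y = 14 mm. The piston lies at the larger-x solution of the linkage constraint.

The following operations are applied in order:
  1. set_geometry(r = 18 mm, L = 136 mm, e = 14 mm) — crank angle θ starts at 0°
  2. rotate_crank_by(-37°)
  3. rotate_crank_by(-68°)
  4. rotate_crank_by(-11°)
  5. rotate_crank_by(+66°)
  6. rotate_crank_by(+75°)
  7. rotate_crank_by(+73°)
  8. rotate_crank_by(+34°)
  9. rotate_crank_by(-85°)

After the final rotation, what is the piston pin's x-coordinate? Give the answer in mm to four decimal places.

148.2734

set_geometry: r = 18 mm, L = 136 mm, e = 14 mm; θ ← 0°
rotate_crank_by(-37°): θ ← 0° -37° = -37°
rotate_crank_by(-68°): θ ← -37° -68° = -105°
rotate_crank_by(-11°): θ ← -105° -11° = -116°
rotate_crank_by(+66°): θ ← -116° +66° = -50°
rotate_crank_by(+75°): θ ← -50° +75° = 25°
rotate_crank_by(+73°): θ ← 25° +73° = 98°
rotate_crank_by(+34°): θ ← 98° +34° = 132°
rotate_crank_by(-85°): θ ← 132° -85° = 47°
crank pin P = (r cos θ, r sin θ) = (12.275970, 13.164367)
h = r sin θ − e = 13.164367 − 14 = -0.835633
x = r cos θ + √(L² − h²) = 12.275970 + √(18496.0 − 0.6983) = 12.275970 + 135.997433 = 148.273403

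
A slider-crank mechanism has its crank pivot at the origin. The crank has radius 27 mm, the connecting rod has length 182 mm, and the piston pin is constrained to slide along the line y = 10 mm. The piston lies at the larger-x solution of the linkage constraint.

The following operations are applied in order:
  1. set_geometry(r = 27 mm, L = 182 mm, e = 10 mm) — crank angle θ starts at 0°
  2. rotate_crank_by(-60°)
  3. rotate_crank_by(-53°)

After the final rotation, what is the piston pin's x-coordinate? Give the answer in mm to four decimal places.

168.0818

set_geometry: r = 27 mm, L = 182 mm, e = 10 mm; θ ← 0°
rotate_crank_by(-60°): θ ← 0° -60° = -60°
rotate_crank_by(-53°): θ ← -60° -53° = -113°
crank pin P = (r cos θ, r sin θ) = (-10.549740, -24.853631)
h = r sin θ − e = -24.853631 − 10 = -34.853631
x = r cos θ + √(L² − h²) = -10.549740 + √(33124.0 − 1214.7756) = -10.549740 + 178.631532 = 168.081792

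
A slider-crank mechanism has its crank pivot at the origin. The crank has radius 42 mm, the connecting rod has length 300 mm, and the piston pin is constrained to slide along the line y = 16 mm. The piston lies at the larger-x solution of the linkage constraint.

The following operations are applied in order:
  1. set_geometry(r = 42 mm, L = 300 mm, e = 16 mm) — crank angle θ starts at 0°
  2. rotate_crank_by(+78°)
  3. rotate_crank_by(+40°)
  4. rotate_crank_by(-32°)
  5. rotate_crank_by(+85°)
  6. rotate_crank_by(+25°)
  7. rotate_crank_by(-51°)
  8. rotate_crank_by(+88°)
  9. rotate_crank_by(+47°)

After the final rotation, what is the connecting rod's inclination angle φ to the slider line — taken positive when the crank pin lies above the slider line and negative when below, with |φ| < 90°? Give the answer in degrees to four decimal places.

set_geometry: r = 42 mm, L = 300 mm, e = 16 mm; θ ← 0°
rotate_crank_by(+78°): θ ← 0° +78° = 78°
rotate_crank_by(+40°): θ ← 78° +40° = 118°
rotate_crank_by(-32°): θ ← 118° -32° = 86°
rotate_crank_by(+85°): θ ← 86° +85° = 171°
rotate_crank_by(+25°): θ ← 171° +25° = 196°
rotate_crank_by(-51°): θ ← 196° -51° = 145°
rotate_crank_by(+88°): θ ← 145° +88° = 233°
rotate_crank_by(+47°): θ ← 233° +47° = 280°
crank pin P = (r cos θ, r sin θ) = (7.293223, -41.361926)
h = r sin θ − e = -41.361926 − 16 = -57.361926
sin φ = h / L = -57.361926 / 300 = -0.19120642
φ = arcsin(-0.19120642) = -11.023198°

-11.0232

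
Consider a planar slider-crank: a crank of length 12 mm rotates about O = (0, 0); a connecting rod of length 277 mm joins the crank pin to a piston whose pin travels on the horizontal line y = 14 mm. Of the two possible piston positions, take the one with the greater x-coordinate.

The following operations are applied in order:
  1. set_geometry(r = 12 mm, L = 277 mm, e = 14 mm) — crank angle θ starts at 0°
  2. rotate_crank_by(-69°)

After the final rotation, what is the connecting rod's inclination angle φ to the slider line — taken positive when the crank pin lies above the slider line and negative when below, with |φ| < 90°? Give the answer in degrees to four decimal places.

-5.2203

set_geometry: r = 12 mm, L = 277 mm, e = 14 mm; θ ← 0°
rotate_crank_by(-69°): θ ← 0° -69° = -69°
crank pin P = (r cos θ, r sin θ) = (4.300415, -11.202965)
h = r sin θ − e = -11.202965 − 14 = -25.202965
sin φ = h / L = -25.202965 / 277 = -0.09098543
φ = arcsin(-0.09098543) = -5.220301°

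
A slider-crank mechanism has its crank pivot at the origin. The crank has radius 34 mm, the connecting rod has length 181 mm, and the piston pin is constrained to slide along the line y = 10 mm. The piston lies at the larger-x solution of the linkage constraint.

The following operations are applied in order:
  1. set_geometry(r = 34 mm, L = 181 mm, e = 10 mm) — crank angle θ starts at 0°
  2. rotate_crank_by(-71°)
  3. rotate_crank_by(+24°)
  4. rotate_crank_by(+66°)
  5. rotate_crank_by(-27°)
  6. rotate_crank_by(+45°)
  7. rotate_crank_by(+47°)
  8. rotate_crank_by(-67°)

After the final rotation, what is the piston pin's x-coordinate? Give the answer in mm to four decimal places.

set_geometry: r = 34 mm, L = 181 mm, e = 10 mm; θ ← 0°
rotate_crank_by(-71°): θ ← 0° -71° = -71°
rotate_crank_by(+24°): θ ← -71° +24° = -47°
rotate_crank_by(+66°): θ ← -47° +66° = 19°
rotate_crank_by(-27°): θ ← 19° -27° = -8°
rotate_crank_by(+45°): θ ← -8° +45° = 37°
rotate_crank_by(+47°): θ ← 37° +47° = 84°
rotate_crank_by(-67°): θ ← 84° -67° = 17°
crank pin P = (r cos θ, r sin θ) = (32.514362, 9.940638)
h = r sin θ − e = 9.940638 − 10 = -0.059362
x = r cos θ + √(L² − h²) = 32.514362 + √(32761.0 − 0.0035) = 32.514362 + 180.999990 = 213.514352

213.5144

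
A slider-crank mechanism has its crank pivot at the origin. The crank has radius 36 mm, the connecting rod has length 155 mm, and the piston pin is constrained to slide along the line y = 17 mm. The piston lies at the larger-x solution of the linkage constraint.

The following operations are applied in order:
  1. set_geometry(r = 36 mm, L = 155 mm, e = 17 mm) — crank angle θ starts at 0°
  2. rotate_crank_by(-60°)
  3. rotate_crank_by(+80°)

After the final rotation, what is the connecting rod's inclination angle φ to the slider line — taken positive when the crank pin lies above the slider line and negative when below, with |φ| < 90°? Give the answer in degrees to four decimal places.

-1.7329

set_geometry: r = 36 mm, L = 155 mm, e = 17 mm; θ ← 0°
rotate_crank_by(-60°): θ ← 0° -60° = -60°
rotate_crank_by(+80°): θ ← -60° +80° = 20°
crank pin P = (r cos θ, r sin θ) = (33.828934, 12.312725)
h = r sin θ − e = 12.312725 − 17 = -4.687275
sin φ = h / L = -4.687275 / 155 = -0.03024048
φ = arcsin(-0.03024048) = -1.732916°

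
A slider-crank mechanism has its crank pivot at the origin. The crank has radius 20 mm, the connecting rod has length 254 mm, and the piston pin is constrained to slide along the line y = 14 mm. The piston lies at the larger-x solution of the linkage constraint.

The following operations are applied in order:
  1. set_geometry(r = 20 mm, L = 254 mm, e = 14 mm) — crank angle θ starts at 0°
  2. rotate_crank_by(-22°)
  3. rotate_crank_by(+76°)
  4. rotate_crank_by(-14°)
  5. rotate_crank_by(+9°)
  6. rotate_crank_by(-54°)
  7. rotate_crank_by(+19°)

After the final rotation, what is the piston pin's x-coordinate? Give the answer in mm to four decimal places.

273.2406

set_geometry: r = 20 mm, L = 254 mm, e = 14 mm; θ ← 0°
rotate_crank_by(-22°): θ ← 0° -22° = -22°
rotate_crank_by(+76°): θ ← -22° +76° = 54°
rotate_crank_by(-14°): θ ← 54° -14° = 40°
rotate_crank_by(+9°): θ ← 40° +9° = 49°
rotate_crank_by(-54°): θ ← 49° -54° = -5°
rotate_crank_by(+19°): θ ← -5° +19° = 14°
crank pin P = (r cos θ, r sin θ) = (19.405915, 4.838438)
h = r sin θ − e = 4.838438 − 14 = -9.161562
x = r cos θ + √(L² − h²) = 19.405915 + √(64516.0 − 83.9342) = 19.405915 + 253.834721 = 273.240636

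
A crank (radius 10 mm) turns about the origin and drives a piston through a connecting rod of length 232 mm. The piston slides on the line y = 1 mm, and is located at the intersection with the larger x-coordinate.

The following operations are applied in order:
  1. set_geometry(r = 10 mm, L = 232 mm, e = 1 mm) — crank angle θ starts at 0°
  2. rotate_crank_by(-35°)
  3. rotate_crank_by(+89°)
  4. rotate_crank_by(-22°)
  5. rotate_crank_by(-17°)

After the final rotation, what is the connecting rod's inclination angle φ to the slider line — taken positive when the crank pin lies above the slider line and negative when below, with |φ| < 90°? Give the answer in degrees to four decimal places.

set_geometry: r = 10 mm, L = 232 mm, e = 1 mm; θ ← 0°
rotate_crank_by(-35°): θ ← 0° -35° = -35°
rotate_crank_by(+89°): θ ← -35° +89° = 54°
rotate_crank_by(-22°): θ ← 54° -22° = 32°
rotate_crank_by(-17°): θ ← 32° -17° = 15°
crank pin P = (r cos θ, r sin θ) = (9.659258, 2.588190)
h = r sin θ − e = 2.588190 − 1 = 1.588190
sin φ = h / L = 1.588190 / 232 = 0.00684565
φ = arcsin(0.00684565) = 0.392230°

0.3922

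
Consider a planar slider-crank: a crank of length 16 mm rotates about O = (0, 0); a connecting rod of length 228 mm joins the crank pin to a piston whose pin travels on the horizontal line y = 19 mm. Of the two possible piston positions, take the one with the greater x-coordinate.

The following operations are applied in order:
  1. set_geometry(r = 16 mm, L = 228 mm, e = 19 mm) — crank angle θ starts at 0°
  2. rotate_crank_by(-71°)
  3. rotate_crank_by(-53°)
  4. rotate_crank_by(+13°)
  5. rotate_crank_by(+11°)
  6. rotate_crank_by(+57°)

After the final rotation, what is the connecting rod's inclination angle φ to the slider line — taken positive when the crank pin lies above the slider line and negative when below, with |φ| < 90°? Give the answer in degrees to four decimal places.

-7.5385

set_geometry: r = 16 mm, L = 228 mm, e = 19 mm; θ ← 0°
rotate_crank_by(-71°): θ ← 0° -71° = -71°
rotate_crank_by(-53°): θ ← -71° -53° = -124°
rotate_crank_by(+13°): θ ← -124° +13° = -111°
rotate_crank_by(+11°): θ ← -111° +11° = -100°
rotate_crank_by(+57°): θ ← -100° +57° = -43°
crank pin P = (r cos θ, r sin θ) = (11.701659, -10.911974)
h = r sin θ − e = -10.911974 − 19 = -29.911974
sin φ = h / L = -29.911974 / 228 = -0.13119287
φ = arcsin(-0.13119287) = -7.538529°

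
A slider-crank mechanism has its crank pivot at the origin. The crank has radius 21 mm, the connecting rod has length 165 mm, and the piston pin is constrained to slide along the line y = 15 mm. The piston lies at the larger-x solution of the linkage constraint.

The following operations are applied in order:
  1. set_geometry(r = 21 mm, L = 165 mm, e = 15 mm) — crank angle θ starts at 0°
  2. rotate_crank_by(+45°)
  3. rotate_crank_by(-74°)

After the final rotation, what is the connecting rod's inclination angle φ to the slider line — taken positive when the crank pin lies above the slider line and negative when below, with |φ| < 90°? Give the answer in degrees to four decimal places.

-8.7783

set_geometry: r = 21 mm, L = 165 mm, e = 15 mm; θ ← 0°
rotate_crank_by(+45°): θ ← 0° +45° = 45°
rotate_crank_by(-74°): θ ← 45° -74° = -29°
crank pin P = (r cos θ, r sin θ) = (18.367014, -10.181002)
h = r sin θ − e = -10.181002 − 15 = -25.181002
sin φ = h / L = -25.181002 / 165 = -0.15261213
φ = arcsin(-0.15261213) = -8.778334°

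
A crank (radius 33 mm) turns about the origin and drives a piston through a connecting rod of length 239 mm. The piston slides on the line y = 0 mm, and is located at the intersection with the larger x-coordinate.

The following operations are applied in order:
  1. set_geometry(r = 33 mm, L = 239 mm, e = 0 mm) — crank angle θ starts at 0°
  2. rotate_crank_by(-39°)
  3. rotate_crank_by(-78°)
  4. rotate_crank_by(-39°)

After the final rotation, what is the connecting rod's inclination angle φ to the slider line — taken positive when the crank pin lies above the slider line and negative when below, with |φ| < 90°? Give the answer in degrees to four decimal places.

-3.2194

set_geometry: r = 33 mm, L = 239 mm, e = 0 mm; θ ← 0°
rotate_crank_by(-39°): θ ← 0° -39° = -39°
rotate_crank_by(-78°): θ ← -39° -78° = -117°
rotate_crank_by(-39°): θ ← -117° -39° = -156°
crank pin P = (r cos θ, r sin θ) = (-30.147000, -13.422309)
h = r sin θ − e = -13.422309 − 0 = -13.422309
sin φ = h / L = -13.422309 / 239 = -0.05616029
φ = arcsin(-0.05616029) = -3.219441°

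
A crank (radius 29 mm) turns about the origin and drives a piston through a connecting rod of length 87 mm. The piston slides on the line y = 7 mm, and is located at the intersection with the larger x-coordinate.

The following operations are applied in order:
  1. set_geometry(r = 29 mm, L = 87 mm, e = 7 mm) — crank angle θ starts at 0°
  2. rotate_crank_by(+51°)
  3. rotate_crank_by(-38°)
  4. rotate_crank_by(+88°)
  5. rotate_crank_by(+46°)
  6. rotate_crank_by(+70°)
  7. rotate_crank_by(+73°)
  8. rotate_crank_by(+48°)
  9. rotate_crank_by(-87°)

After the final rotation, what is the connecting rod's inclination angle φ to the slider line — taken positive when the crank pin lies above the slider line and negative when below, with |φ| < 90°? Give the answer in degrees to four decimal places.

set_geometry: r = 29 mm, L = 87 mm, e = 7 mm; θ ← 0°
rotate_crank_by(+51°): θ ← 0° +51° = 51°
rotate_crank_by(-38°): θ ← 51° -38° = 13°
rotate_crank_by(+88°): θ ← 13° +88° = 101°
rotate_crank_by(+46°): θ ← 101° +46° = 147°
rotate_crank_by(+70°): θ ← 147° +70° = 217°
rotate_crank_by(+73°): θ ← 217° +73° = 290°
rotate_crank_by(+48°): θ ← 290° +48° = 338°
rotate_crank_by(-87°): θ ← 338° -87° = 251°
crank pin P = (r cos θ, r sin θ) = (-9.441476, -27.420039)
h = r sin θ − e = -27.420039 − 7 = -34.420039
sin φ = h / L = -34.420039 / 87 = -0.39563263
φ = arcsin(-0.39563263) = -23.305435°

-23.3054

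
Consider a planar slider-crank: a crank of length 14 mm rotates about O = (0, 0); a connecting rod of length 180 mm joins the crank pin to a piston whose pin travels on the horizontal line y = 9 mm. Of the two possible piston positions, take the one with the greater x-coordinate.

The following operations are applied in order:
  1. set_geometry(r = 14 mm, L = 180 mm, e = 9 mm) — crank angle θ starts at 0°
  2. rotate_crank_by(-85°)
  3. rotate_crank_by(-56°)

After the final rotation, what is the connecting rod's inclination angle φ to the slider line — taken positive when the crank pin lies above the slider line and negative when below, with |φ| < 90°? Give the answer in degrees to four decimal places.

set_geometry: r = 14 mm, L = 180 mm, e = 9 mm; θ ← 0°
rotate_crank_by(-85°): θ ← 0° -85° = -85°
rotate_crank_by(-56°): θ ← -85° -56° = -141°
crank pin P = (r cos θ, r sin θ) = (-10.880043, -8.810485)
h = r sin θ − e = -8.810485 − 9 = -17.810485
sin φ = h / L = -17.810485 / 180 = -0.09894714
φ = arcsin(-0.09894714) = -5.678545°

-5.6785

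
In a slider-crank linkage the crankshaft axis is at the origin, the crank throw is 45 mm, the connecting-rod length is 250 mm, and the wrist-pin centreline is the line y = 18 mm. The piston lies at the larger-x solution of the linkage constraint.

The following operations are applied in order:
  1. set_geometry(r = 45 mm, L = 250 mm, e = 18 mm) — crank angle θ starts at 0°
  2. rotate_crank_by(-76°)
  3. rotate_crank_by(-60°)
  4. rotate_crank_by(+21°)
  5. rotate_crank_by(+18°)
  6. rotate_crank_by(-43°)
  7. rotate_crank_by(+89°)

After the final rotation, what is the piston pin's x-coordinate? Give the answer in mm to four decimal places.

272.6430

set_geometry: r = 45 mm, L = 250 mm, e = 18 mm; θ ← 0°
rotate_crank_by(-76°): θ ← 0° -76° = -76°
rotate_crank_by(-60°): θ ← -76° -60° = -136°
rotate_crank_by(+21°): θ ← -136° +21° = -115°
rotate_crank_by(+18°): θ ← -115° +18° = -97°
rotate_crank_by(-43°): θ ← -97° -43° = -140°
rotate_crank_by(+89°): θ ← -140° +89° = -51°
crank pin P = (r cos θ, r sin θ) = (28.319418, -34.971568)
h = r sin θ − e = -34.971568 − 18 = -52.971568
x = r cos θ + √(L² − h²) = 28.319418 + √(62500.0 − 2805.9870) = 28.319418 + 244.323582 = 272.643000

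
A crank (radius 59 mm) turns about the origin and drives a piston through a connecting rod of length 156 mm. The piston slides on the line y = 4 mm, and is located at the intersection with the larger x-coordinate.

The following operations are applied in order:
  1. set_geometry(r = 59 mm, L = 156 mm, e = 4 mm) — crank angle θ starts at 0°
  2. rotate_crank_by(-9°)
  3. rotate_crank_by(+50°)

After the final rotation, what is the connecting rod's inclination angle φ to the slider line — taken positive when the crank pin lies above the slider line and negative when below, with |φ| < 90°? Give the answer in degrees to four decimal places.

set_geometry: r = 59 mm, L = 156 mm, e = 4 mm; θ ← 0°
rotate_crank_by(-9°): θ ← 0° -9° = -9°
rotate_crank_by(+50°): θ ← -9° +50° = 41°
crank pin P = (r cos θ, r sin θ) = (44.527865, 38.707483)
h = r sin θ − e = 38.707483 − 4 = 34.707483
sin φ = h / L = 34.707483 / 156 = 0.22248386
φ = arcsin(0.22248386) = 12.854964°

12.8550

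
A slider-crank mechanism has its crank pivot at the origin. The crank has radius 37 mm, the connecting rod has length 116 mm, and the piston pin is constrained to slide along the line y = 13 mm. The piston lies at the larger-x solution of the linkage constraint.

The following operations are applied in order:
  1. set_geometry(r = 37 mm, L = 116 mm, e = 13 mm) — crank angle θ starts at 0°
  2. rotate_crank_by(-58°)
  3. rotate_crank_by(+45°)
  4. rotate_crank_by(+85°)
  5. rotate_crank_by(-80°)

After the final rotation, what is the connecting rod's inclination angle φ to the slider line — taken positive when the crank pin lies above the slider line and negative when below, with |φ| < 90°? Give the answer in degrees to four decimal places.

set_geometry: r = 37 mm, L = 116 mm, e = 13 mm; θ ← 0°
rotate_crank_by(-58°): θ ← 0° -58° = -58°
rotate_crank_by(+45°): θ ← -58° +45° = -13°
rotate_crank_by(+85°): θ ← -13° +85° = 72°
rotate_crank_by(-80°): θ ← 72° -80° = -8°
crank pin P = (r cos θ, r sin θ) = (36.639919, -5.149405)
h = r sin θ − e = -5.149405 − 13 = -18.149405
sin φ = h / L = -18.149405 / 116 = -0.15646039
φ = arcsin(-0.15646039) = -9.001504°

-9.0015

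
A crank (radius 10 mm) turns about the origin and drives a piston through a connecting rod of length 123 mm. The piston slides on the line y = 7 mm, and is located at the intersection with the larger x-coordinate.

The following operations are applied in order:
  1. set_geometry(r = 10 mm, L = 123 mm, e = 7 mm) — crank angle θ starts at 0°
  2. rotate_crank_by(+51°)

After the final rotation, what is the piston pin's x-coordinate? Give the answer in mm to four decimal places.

set_geometry: r = 10 mm, L = 123 mm, e = 7 mm; θ ← 0°
rotate_crank_by(+51°): θ ← 0° +51° = 51°
crank pin P = (r cos θ, r sin θ) = (6.293204, 7.771460)
h = r sin θ − e = 7.771460 − 7 = 0.771460
x = r cos θ + √(L² − h²) = 6.293204 + √(15129.0 − 0.5951) = 6.293204 + 122.997581 = 129.290785

129.2908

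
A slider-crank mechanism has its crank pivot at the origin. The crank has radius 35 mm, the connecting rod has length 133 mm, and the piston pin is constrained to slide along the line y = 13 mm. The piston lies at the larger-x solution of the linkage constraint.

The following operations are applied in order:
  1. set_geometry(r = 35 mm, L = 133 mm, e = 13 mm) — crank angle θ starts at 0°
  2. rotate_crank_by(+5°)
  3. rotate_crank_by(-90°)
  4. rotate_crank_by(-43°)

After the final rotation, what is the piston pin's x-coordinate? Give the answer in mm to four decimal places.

set_geometry: r = 35 mm, L = 133 mm, e = 13 mm; θ ← 0°
rotate_crank_by(+5°): θ ← 0° +5° = 5°
rotate_crank_by(-90°): θ ← 5° -90° = -85°
rotate_crank_by(-43°): θ ← -85° -43° = -128°
crank pin P = (r cos θ, r sin θ) = (-21.548152, -27.580376)
h = r sin θ − e = -27.580376 − 13 = -40.580376
x = r cos θ + √(L² − h²) = -21.548152 + √(17689.0 − 1646.7669) = -21.548152 + 126.657937 = 105.109786

105.1098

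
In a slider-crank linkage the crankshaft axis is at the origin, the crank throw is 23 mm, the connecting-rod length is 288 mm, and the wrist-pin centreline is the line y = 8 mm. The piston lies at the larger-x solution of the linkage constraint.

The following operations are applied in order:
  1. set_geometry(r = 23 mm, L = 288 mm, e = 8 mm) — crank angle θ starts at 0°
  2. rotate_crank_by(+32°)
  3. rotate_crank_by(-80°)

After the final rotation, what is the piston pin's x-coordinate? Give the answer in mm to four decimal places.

set_geometry: r = 23 mm, L = 288 mm, e = 8 mm; θ ← 0°
rotate_crank_by(+32°): θ ← 0° +32° = 32°
rotate_crank_by(-80°): θ ← 32° -80° = -48°
crank pin P = (r cos θ, r sin θ) = (15.390004, -17.092331)
h = r sin θ − e = -17.092331 − 8 = -25.092331
x = r cos θ + √(L² − h²) = 15.390004 + √(82944.0 − 629.6251) = 15.390004 + 286.904819 = 302.294823

302.2948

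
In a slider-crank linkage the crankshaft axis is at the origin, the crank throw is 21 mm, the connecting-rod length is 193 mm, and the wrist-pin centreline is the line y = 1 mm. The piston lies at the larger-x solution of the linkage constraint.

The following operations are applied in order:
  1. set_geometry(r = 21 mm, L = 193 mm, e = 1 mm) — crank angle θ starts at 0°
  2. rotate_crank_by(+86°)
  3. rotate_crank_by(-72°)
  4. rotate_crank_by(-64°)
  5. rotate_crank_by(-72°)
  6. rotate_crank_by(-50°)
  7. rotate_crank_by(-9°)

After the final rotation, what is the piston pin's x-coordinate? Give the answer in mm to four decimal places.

set_geometry: r = 21 mm, L = 193 mm, e = 1 mm; θ ← 0°
rotate_crank_by(+86°): θ ← 0° +86° = 86°
rotate_crank_by(-72°): θ ← 86° -72° = 14°
rotate_crank_by(-64°): θ ← 14° -64° = -50°
rotate_crank_by(-72°): θ ← -50° -72° = -122°
rotate_crank_by(-50°): θ ← -122° -50° = -172°
rotate_crank_by(-9°): θ ← -172° -9° = -181°
crank pin P = (r cos θ, r sin θ) = (-20.996802, 0.366501)
h = r sin θ − e = 0.366501 − 1 = -0.633499
x = r cos θ + √(L² − h²) = -20.996802 + √(37249.0 − 0.4013) = -20.996802 + 192.998960 = 172.002159

172.0022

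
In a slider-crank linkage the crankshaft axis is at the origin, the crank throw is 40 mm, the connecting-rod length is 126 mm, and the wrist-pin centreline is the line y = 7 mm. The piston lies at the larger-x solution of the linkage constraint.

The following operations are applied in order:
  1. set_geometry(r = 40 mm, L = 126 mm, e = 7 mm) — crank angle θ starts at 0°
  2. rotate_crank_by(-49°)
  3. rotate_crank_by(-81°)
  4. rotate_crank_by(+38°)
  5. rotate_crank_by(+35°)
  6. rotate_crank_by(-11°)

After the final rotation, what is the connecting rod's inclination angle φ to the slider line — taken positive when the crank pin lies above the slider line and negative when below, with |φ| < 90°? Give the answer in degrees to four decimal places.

-20.4812

set_geometry: r = 40 mm, L = 126 mm, e = 7 mm; θ ← 0°
rotate_crank_by(-49°): θ ← 0° -49° = -49°
rotate_crank_by(-81°): θ ← -49° -81° = -130°
rotate_crank_by(+38°): θ ← -130° +38° = -92°
rotate_crank_by(+35°): θ ← -92° +35° = -57°
rotate_crank_by(-11°): θ ← -57° -11° = -68°
crank pin P = (r cos θ, r sin θ) = (14.984264, -37.087354)
h = r sin θ − e = -37.087354 − 7 = -44.087354
sin φ = h / L = -44.087354 / 126 = -0.34989964
φ = arcsin(-0.34989964) = -20.481177°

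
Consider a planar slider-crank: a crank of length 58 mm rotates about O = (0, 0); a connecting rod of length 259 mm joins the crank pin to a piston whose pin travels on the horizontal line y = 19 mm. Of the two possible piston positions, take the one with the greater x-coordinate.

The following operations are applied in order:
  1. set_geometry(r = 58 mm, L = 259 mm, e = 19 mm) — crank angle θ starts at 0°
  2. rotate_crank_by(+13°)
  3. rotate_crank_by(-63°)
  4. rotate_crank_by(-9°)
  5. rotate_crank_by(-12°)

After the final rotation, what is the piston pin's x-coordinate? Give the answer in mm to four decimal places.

set_geometry: r = 58 mm, L = 259 mm, e = 19 mm; θ ← 0°
rotate_crank_by(+13°): θ ← 0° +13° = 13°
rotate_crank_by(-63°): θ ← 13° -63° = -50°
rotate_crank_by(-9°): θ ← -50° -9° = -59°
rotate_crank_by(-12°): θ ← -59° -12° = -71°
crank pin P = (r cos θ, r sin θ) = (18.882953, -54.840077)
h = r sin θ − e = -54.840077 − 19 = -73.840077
x = r cos θ + √(L² − h²) = 18.882953 + √(67081.0 − 5452.3570) = 18.882953 + 248.251169 = 267.134122

267.1341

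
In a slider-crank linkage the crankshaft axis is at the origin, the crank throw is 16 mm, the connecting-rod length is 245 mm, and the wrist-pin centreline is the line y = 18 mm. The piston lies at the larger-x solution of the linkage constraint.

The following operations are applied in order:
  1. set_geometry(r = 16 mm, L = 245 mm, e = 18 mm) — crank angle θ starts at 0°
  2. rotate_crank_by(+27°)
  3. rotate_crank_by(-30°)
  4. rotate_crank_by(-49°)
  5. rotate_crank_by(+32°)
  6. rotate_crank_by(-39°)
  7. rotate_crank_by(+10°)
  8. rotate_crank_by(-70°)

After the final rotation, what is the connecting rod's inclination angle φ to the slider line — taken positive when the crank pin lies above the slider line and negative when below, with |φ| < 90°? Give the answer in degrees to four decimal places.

set_geometry: r = 16 mm, L = 245 mm, e = 18 mm; θ ← 0°
rotate_crank_by(+27°): θ ← 0° +27° = 27°
rotate_crank_by(-30°): θ ← 27° -30° = -3°
rotate_crank_by(-49°): θ ← -3° -49° = -52°
rotate_crank_by(+32°): θ ← -52° +32° = -20°
rotate_crank_by(-39°): θ ← -20° -39° = -59°
rotate_crank_by(+10°): θ ← -59° +10° = -49°
rotate_crank_by(-70°): θ ← -49° -70° = -119°
crank pin P = (r cos θ, r sin θ) = (-7.756954, -13.993915)
h = r sin θ − e = -13.993915 − 18 = -31.993915
sin φ = h / L = -31.993915 / 245 = -0.13058741
φ = arcsin(-0.13058741) = -7.503538°

-7.5035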